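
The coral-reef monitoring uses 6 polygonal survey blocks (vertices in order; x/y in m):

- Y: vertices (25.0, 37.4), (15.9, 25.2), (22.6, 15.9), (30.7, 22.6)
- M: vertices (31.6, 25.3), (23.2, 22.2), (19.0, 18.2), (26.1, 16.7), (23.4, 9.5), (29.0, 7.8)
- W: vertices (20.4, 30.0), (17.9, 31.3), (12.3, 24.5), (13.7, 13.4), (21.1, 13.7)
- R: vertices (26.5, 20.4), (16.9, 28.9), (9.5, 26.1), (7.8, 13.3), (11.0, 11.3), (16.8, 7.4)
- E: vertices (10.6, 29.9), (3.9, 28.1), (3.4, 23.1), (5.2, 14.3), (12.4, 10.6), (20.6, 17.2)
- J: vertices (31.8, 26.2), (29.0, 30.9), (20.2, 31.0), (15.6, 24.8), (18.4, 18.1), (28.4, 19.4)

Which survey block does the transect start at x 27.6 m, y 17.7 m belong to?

Cast a ray rightward from (27.6, 17.7). For each polygon, the edges (by vertex number in listed order) whose endpoints lie on opposite sides of y = 17.7, where each meets that height, and whether that is right or left of the point:
Y: 2–3 at x≈21.30 (left), 3–4 at x≈24.78 (left) → 0 crossings.
M: 3–4 at x≈21.37 (left), 6–1 at x≈30.47 (right) → 1 crossing.
W: 3–4 at x≈13.16 (left), 5–1 at x≈20.93 (left) → 0 crossings.
R: 3–4 at x≈8.38 (left), 6–1 at x≈24.49 (left) → 0 crossings.
E: 3–4 at x≈4.50 (left), 6–1 at x≈20.21 (left) → 0 crossings.
J: no edge straddles that height → 0 crossings.
Only M has an odd count, so the point is inside M.

M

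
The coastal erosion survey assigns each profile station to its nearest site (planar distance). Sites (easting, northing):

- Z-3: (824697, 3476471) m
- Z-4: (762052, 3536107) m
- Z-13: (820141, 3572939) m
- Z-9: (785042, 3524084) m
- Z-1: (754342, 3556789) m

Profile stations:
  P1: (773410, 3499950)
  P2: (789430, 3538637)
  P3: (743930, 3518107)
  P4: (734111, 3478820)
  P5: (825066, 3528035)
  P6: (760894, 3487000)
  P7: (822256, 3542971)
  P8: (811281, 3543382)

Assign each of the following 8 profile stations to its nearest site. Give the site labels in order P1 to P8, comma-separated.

P1 → Z-9 (d²=717753380.00)
P2 → Z-9 (d²=231044353.00)
P3 → Z-4 (d²=652406884.00)
P4 → Z-4 (d²=4062499850.00)
P5 → Z-9 (d²=1617530977.00)
P6 → Z-9 (d²=1958348960.00)
P7 → Z-13 (d²=902554249.00)
P8 → Z-13 (d²=952115849.00)

Z-9, Z-9, Z-4, Z-4, Z-9, Z-9, Z-13, Z-13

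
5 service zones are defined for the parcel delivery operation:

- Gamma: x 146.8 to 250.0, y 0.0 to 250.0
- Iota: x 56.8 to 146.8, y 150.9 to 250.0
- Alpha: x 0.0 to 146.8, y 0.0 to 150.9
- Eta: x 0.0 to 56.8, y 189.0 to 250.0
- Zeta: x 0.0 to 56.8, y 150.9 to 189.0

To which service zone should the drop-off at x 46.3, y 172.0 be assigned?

Zeta

The point has x = 46.3 and y = 172.0.
Only Zeta satisfies 0.0 ≤ x ≤ 56.8 and 150.9 ≤ y ≤ 189.0.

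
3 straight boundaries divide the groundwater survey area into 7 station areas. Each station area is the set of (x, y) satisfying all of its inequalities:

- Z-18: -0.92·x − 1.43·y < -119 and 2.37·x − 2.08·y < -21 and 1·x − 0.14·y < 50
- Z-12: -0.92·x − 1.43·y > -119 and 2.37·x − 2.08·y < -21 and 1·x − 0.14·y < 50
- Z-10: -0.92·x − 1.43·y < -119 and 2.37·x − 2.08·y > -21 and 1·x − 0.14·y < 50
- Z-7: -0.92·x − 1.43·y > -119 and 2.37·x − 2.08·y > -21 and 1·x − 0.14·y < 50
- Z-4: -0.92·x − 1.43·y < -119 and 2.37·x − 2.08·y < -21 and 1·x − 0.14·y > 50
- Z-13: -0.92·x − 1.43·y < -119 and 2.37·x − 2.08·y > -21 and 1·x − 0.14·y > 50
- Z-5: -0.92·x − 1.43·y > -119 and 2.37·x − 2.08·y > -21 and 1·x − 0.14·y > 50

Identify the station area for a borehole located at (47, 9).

Z-7

-0.92·47 − 1.43·9 = -56.110, which is > -119
2.37·47 − 2.08·9 = 92.670, which is > -21
1·47 − 0.14·9 = 45.740, which is < 50
This sign pattern matches Z-7.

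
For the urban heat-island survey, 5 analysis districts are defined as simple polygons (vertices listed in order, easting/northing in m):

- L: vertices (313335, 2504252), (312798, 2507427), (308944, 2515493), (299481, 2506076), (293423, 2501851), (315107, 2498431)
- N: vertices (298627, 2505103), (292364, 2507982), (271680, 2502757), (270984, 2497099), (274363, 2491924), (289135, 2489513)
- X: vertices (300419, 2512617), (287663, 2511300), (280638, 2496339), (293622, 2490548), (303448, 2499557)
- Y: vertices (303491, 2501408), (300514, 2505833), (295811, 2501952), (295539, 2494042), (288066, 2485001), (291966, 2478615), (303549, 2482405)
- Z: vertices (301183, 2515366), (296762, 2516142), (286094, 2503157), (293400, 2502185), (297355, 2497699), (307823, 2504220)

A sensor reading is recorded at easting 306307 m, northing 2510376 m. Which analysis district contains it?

Cast a ray rightward from (306307, 2510376). For each polygon, the edges (by vertex number in listed order) whose endpoints lie on opposite sides of northing = 2510376, where each meets that height, and whether that is right or left of the point:
L: 2–3 at easting≈311388.9 (right), 3–4 at easting≈303802.0 (left) → 1 crossing.
N: no edge straddles that height → 0 crossings.
X: 2–3 at easting≈287229.1 (left), 5–1 at easting≈300938.8 (left) → 0 crossings.
Y: no edge straddles that height → 0 crossings.
Z: 2–3 at easting≈292024.9 (left), 6–1 at easting≈304155.7 (left) → 0 crossings.
Only L has an odd count, so the point is inside L.

L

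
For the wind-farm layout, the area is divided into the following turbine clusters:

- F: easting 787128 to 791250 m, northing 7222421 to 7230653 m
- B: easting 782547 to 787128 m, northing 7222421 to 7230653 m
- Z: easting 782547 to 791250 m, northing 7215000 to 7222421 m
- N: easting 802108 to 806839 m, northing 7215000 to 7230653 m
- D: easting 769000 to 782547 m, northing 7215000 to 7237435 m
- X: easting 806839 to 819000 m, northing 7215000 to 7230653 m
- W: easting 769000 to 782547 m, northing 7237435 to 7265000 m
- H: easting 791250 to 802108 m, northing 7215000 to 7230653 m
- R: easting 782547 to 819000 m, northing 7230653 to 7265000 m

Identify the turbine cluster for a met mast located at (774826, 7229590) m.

D

The point has easting = 774826 and northing = 7229590.
Only D satisfies 769000 ≤ easting ≤ 782547 and 7215000 ≤ northing ≤ 7237435.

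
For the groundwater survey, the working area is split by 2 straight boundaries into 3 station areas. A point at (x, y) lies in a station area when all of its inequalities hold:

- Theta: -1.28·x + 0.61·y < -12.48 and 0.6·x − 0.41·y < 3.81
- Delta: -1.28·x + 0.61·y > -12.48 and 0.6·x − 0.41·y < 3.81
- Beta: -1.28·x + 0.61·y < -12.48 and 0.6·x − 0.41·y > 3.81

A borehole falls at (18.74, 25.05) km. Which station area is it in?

-1.28·18.74 + 0.61·25.05 = -8.707, which is > -12.48
0.6·18.74 − 0.41·25.05 = 0.973, which is < 3.81
This sign pattern matches Delta.

Delta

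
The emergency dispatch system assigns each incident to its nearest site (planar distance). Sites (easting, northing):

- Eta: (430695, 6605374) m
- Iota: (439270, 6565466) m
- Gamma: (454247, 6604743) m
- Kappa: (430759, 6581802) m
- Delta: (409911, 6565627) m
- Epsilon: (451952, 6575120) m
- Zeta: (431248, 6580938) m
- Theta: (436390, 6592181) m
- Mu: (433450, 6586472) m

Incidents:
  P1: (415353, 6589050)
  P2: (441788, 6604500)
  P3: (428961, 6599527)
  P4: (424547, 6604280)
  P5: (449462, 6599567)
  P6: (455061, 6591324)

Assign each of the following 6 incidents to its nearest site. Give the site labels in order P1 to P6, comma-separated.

P1 → Kappa (d²=289878340.00)
P2 → Eta (d²=123818525.00)
P3 → Eta (d²=37194165.00)
P4 → Eta (d²=38994740.00)
P5 → Gamma (d²=49687201.00)
P6 → Gamma (d²=180732157.00)

Kappa, Eta, Eta, Eta, Gamma, Gamma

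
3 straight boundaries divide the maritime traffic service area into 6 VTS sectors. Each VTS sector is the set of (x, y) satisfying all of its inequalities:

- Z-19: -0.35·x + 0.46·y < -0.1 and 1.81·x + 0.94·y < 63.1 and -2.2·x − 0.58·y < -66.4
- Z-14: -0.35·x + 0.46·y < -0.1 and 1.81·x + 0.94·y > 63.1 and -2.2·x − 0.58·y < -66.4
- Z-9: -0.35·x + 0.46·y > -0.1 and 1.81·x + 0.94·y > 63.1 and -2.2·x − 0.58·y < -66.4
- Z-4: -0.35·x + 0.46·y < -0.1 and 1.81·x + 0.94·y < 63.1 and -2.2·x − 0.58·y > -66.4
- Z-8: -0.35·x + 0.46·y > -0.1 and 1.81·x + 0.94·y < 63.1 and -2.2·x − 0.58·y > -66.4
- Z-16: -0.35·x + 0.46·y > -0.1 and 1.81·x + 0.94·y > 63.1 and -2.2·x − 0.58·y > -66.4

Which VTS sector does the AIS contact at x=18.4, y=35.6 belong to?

Z-16

-0.35·18.4 + 0.46·35.6 = 9.936, which is > -0.1
1.81·18.4 + 0.94·35.6 = 66.768, which is > 63.1
-2.2·18.4 − 0.58·35.6 = -61.128, which is > -66.4
This sign pattern matches Z-16.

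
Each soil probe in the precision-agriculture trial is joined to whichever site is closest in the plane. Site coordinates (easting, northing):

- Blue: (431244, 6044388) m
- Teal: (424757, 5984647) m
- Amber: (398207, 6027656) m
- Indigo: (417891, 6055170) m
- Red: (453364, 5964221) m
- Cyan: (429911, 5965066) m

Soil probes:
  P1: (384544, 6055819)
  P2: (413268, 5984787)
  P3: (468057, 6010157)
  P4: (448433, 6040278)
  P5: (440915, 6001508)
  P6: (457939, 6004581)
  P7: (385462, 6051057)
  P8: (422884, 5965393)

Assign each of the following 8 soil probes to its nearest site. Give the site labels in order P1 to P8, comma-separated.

Amber, Teal, Red, Blue, Teal, Teal, Amber, Cyan

P1 → Amber (d²=979832138.00)
P2 → Teal (d²=132016721.00)
P3 → Red (d²=2326000345.00)
P4 → Blue (d²=312353821.00)
P5 → Teal (d²=545374285.00)
P6 → Teal (d²=1498409480.00)
P7 → Amber (d²=710041826.00)
P8 → Cyan (d²=49485658.00)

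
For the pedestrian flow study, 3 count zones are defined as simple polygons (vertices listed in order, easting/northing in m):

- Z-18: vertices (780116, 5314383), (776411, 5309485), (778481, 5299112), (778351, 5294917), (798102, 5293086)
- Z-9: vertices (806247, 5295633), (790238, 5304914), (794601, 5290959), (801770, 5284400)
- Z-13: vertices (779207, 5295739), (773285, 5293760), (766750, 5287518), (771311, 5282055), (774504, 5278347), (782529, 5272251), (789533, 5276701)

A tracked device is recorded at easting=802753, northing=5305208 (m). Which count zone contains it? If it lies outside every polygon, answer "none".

Cast a ray rightward from (802753, 5305208). For each polygon, the edges (by vertex number in listed order) whose endpoints lie on opposite sides of northing = 5305208, where each meets that height, and whether that is right or left of the point:
Z-18: 2–3 at easting≈777264.5 (left), 5–1 at easting≈787864.6 (left) → 0 crossings.
Z-9: no edge straddles that height → 0 crossings.
Z-13: no edge straddles that height → 0 crossings.
All counts are even, so the point lies outside every listed polygon.

none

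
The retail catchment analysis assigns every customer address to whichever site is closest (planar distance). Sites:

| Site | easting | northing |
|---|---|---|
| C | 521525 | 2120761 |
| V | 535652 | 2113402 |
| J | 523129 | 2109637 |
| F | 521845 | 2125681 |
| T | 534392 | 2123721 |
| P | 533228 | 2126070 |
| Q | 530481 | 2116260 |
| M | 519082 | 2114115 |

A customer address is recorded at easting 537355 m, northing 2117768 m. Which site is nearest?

V

Squared distances to each site:
C: 259546949.000; V: 21962165.000; J: 268492237.000; F: 303175669.000; T: 44217578.000; P: 85955333.000; Q: 49525940.000; M: 347246938.000.
Minimum at V.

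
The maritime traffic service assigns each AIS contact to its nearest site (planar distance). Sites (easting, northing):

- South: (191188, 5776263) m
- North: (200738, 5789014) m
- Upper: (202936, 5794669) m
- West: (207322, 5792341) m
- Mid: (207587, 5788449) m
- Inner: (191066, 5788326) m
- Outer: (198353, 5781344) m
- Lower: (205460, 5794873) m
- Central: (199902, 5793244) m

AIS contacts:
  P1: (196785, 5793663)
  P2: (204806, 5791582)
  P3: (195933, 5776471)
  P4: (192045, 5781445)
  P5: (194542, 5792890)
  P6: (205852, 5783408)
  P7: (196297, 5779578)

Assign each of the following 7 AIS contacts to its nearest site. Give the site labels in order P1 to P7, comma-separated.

Central, West, South, South, Central, Mid, Outer

P1 → Central (d²=9891250.00)
P2 → West (d²=6906337.00)
P3 → South (d²=22558289.00)
P4 → South (d²=27587573.00)
P5 → Central (d²=28854916.00)
P6 → Mid (d²=28421906.00)
P7 → Outer (d²=7345892.00)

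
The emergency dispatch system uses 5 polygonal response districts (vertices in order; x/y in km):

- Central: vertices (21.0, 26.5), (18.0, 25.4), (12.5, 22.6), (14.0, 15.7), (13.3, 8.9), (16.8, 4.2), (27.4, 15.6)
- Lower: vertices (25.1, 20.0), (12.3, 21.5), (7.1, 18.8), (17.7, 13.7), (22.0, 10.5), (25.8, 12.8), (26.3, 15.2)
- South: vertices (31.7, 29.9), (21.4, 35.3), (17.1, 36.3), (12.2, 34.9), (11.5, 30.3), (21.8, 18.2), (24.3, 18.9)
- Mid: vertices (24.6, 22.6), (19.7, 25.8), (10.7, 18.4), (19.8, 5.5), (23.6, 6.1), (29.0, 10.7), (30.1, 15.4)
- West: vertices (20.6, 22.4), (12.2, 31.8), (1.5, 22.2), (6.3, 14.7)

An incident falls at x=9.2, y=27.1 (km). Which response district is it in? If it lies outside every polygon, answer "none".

West

Cast a ray rightward from (9.2, 27.1). For each polygon, the edges (by vertex number in listed order) whose endpoints lie on opposite sides of y = 27.1, where each meets that height, and whether that is right or left of the point:
Central: no edge straddles that height → 0 crossings.
Lower: no edge straddles that height → 0 crossings.
South: 5–6 at x≈14.22 (right), 7–1 at x≈29.82 (right) → 2 crossings.
Mid: no edge straddles that height → 0 crossings.
West: 1–2 at x≈16.40 (right), 2–3 at x≈6.96 (left) → 1 crossing.
Only West has an odd count, so the point is inside West.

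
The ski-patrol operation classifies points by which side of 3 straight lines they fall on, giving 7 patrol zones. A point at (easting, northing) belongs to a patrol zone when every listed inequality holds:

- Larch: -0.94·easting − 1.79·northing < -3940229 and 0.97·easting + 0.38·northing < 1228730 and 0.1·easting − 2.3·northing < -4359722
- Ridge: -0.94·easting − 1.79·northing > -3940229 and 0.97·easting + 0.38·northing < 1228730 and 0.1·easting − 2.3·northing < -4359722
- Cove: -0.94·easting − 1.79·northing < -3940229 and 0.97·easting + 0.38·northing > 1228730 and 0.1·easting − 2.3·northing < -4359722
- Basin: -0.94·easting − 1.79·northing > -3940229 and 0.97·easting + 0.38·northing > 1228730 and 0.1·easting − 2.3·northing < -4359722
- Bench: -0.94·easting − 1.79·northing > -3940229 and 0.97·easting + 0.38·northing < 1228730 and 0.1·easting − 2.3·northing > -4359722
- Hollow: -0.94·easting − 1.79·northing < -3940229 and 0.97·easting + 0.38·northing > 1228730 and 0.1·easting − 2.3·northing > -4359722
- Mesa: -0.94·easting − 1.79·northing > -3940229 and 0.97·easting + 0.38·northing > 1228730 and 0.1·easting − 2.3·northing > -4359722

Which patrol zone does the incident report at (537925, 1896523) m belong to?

Mesa

-0.94·537925 − 1.79·1896523 = -3900425.670, which is > -3940229
0.97·537925 + 0.38·1896523 = 1242465.990, which is > 1228730
0.1·537925 − 2.3·1896523 = -4308210.400, which is > -4359722
This sign pattern matches Mesa.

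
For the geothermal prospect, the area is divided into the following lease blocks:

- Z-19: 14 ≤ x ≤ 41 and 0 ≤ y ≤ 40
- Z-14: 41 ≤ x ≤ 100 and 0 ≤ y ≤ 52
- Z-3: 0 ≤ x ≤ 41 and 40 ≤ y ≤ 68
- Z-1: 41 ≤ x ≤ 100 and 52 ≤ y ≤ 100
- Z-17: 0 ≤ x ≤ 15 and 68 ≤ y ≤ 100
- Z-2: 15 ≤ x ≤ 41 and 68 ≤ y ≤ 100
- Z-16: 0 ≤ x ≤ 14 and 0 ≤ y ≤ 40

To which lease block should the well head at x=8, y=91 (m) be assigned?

Z-17

The point has x = 8 and y = 91.
Only Z-17 satisfies 0 ≤ x ≤ 15 and 68 ≤ y ≤ 100.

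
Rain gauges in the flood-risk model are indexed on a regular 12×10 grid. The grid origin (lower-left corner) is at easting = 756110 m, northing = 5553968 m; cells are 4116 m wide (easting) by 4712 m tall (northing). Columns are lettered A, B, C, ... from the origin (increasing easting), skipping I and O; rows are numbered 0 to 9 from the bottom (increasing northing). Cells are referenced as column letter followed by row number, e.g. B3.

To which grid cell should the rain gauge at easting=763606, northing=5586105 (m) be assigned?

B6

Column index: ⌊(763606 − 756110) / 4116⌋ = ⌊1.821⌋ = 1 → column B
Row offset from origin: ⌊(5586105 − 5553968) / 4712⌋ = ⌊6.820⌋ = 6 → row 6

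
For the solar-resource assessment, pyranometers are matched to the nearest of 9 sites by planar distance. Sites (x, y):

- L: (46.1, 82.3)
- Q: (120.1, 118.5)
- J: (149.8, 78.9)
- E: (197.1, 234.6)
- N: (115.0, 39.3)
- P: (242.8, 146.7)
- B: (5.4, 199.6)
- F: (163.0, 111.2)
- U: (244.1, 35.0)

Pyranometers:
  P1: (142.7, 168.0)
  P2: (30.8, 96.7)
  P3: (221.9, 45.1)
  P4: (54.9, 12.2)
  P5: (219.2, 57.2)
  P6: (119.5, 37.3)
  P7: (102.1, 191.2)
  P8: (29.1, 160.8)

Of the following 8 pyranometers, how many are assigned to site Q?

P1 → Q
P2 → L
P3 → U
P4 → N
P5 → U
P6 → N
P7 → Q
P8 → B
2 of the 8 go to Q.

2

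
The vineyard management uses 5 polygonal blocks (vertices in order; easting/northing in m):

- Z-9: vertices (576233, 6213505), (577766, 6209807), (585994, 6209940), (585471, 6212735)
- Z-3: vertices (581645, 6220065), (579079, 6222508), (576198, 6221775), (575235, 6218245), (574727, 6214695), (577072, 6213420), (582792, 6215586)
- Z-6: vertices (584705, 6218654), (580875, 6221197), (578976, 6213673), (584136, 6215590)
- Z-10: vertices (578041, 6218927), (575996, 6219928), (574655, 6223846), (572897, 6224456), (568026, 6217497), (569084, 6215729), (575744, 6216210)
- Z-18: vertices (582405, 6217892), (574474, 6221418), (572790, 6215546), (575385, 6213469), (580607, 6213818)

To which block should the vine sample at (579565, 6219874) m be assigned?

Cast a ray rightward from (579565, 6219874). For each polygon, the edges (by vertex number in listed order) whose endpoints lie on opposite sides of northing = 6219874, where each meets that height, and whether that is right or left of the point:
Z-9: no edge straddles that height → 0 crossings.
Z-3: 3–4 at easting≈575679.4 (left), 7–1 at easting≈581693.9 (right) → 1 crossing.
Z-6: 1–2 at easting≈582867.6 (right), 2–3 at easting≈580541.1 (right) → 2 crossings.
Z-10: 1–2 at easting≈576106.3 (left), 4–5 at easting≈569689.8 (left) → 0 crossings.
Z-18: 1–2 at easting≈577946.9 (left), 2–3 at easting≈574031.2 (left) → 0 crossings.
Only Z-3 has an odd count, so the point is inside Z-3.

Z-3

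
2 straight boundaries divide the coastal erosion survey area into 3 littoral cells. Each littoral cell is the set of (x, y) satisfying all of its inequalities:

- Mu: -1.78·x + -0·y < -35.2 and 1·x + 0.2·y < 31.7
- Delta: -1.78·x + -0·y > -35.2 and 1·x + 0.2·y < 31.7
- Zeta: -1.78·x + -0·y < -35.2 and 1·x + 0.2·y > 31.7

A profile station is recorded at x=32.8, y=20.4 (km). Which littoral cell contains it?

-1.78·32.8 + -0·20.4 = -58.384, which is < -35.2
1·32.8 + 0.2·20.4 = 36.880, which is > 31.7
This sign pattern matches Zeta.

Zeta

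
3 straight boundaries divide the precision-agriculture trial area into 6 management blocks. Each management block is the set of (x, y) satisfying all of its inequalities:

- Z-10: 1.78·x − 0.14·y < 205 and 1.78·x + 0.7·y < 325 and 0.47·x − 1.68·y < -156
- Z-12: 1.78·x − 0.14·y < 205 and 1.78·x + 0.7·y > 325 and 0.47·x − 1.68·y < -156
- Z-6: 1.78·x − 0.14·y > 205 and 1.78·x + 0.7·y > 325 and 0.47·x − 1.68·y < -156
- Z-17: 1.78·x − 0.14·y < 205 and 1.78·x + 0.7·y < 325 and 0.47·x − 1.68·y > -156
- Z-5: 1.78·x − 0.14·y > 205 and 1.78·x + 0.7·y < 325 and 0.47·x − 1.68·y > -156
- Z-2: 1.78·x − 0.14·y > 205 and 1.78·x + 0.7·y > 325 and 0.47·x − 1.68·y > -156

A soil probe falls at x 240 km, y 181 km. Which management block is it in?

1.78·240 − 0.14·181 = 401.860, which is > 205
1.78·240 + 0.7·181 = 553.900, which is > 325
0.47·240 − 1.68·181 = -191.280, which is < -156
This sign pattern matches Z-6.

Z-6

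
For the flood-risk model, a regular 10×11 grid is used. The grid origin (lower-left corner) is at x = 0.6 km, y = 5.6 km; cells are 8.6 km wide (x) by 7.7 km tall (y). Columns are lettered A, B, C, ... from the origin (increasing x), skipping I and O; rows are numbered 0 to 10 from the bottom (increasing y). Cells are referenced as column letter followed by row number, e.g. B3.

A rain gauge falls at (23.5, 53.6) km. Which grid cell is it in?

C6

Column index: ⌊(23.5 − 0.6) / 8.6⌋ = ⌊2.663⌋ = 2 → column C
Row offset from origin: ⌊(53.6 − 5.6) / 7.7⌋ = ⌊6.234⌋ = 6 → row 6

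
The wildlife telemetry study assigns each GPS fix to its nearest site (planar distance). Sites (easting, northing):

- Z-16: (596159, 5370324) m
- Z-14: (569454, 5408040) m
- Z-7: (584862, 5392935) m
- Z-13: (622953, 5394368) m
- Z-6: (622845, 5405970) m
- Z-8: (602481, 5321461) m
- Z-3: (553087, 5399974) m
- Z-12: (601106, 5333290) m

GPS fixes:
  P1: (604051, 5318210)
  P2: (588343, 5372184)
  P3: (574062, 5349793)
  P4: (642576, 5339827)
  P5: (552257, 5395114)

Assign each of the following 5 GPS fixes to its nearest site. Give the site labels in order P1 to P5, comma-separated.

Z-8, Z-16, Z-16, Z-12, Z-3

P1 → Z-8 (d²=13033901.00)
P2 → Z-16 (d²=64549456.00)
P3 → Z-16 (d²=909799370.00)
P4 → Z-12 (d²=1762493269.00)
P5 → Z-3 (d²=24308500.00)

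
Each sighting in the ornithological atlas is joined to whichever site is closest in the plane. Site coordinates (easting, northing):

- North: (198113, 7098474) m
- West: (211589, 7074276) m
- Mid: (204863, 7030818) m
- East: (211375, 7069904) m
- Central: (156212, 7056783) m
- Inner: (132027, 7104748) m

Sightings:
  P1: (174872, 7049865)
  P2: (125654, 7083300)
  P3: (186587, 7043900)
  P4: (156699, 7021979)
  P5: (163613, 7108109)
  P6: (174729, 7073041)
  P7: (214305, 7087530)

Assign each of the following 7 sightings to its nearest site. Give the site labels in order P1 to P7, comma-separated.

Central, Inner, Mid, Central, Inner, Central, West

P1 → Central (d²=396054324.00)
P2 → Inner (d²=500631833.00)
P3 → Mid (d²=505150900.00)
P4 → Central (d²=1211555585.00)
P5 → Inner (d²=1008971717.00)
P6 → Central (d²=607201853.00)
P7 → West (d²=183045172.00)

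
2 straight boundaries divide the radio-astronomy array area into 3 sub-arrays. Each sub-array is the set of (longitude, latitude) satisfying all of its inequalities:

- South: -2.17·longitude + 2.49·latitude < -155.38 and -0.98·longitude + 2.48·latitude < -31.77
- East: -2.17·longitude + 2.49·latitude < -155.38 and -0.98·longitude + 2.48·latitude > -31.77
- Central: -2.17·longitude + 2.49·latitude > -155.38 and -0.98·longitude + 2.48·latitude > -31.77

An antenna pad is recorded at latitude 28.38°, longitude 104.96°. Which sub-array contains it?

-2.17·104.96 + 2.49·28.38 = -157.097, which is < -155.38
-0.98·104.96 + 2.48·28.38 = -32.478, which is < -31.77
This sign pattern matches South.

South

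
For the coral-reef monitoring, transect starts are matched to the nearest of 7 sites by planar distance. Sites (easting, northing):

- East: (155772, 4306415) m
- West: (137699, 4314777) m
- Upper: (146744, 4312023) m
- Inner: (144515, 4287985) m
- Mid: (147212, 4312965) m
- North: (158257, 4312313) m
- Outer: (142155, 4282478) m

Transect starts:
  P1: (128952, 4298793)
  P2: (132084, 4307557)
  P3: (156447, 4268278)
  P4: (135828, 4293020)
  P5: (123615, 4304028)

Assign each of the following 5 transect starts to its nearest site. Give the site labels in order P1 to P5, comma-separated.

P1 → West (d²=331998265.00)
P2 → West (d²=83656625.00)
P3 → Outer (d²=405901264.00)
P4 → Inner (d²=100815194.00)
P5 → West (d²=313900057.00)

West, West, Outer, Inner, West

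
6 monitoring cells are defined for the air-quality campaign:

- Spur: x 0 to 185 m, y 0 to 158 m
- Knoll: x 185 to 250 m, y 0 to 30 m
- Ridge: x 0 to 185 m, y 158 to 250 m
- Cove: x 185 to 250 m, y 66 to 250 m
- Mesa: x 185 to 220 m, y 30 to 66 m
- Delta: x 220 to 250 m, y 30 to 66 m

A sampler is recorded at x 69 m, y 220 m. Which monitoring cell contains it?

Ridge

The point has x = 69 and y = 220.
Only Ridge satisfies 0 ≤ x ≤ 185 and 158 ≤ y ≤ 250.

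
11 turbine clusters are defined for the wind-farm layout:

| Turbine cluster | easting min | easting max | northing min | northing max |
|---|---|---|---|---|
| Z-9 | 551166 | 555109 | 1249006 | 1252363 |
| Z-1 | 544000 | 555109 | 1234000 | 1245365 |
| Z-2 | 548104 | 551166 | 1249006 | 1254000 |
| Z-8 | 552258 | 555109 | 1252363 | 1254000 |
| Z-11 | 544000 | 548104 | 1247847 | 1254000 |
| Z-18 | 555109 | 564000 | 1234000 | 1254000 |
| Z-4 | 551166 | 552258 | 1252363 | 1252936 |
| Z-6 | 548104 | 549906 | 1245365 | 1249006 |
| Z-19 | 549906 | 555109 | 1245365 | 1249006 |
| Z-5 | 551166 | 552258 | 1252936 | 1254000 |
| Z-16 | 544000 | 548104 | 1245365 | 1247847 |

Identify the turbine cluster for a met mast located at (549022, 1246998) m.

The point has easting = 549022 and northing = 1246998.
Only Z-6 satisfies 548104 ≤ easting ≤ 549906 and 1245365 ≤ northing ≤ 1249006.

Z-6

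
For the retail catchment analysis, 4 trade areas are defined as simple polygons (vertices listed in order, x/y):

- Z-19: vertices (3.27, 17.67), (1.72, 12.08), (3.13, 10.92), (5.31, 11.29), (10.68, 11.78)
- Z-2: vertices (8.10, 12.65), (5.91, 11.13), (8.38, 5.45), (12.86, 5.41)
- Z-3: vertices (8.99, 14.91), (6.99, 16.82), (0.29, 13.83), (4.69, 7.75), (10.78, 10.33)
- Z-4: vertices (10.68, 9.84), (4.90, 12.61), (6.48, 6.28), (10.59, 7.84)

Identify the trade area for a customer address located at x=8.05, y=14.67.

Cast a ray rightward from (8.05, 14.67). For each polygon, the edges (by vertex number in listed order) whose endpoints lie on opposite sides of y = 14.67, where each meets that height, and whether that is right or left of the point:
Z-19: 1–2 at x≈2.438 (left), 5–1 at x≈7.044 (left) → 0 crossings.
Z-2: no edge straddles that height → 0 crossings.
Z-3: 2–3 at x≈2.172 (left), 5–1 at x≈9.084 (right) → 1 crossing.
Z-4: no edge straddles that height → 0 crossings.
Only Z-3 has an odd count, so the point is inside Z-3.

Z-3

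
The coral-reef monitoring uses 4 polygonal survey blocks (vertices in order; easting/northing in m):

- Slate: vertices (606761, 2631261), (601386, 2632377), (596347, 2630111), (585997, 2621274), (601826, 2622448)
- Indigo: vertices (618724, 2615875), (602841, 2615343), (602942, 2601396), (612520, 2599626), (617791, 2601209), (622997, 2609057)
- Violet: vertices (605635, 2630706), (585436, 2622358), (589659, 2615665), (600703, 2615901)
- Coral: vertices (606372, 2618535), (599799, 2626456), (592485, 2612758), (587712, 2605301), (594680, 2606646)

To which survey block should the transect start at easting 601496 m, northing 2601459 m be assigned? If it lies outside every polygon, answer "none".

Cast a ray rightward from (601496, 2601459). For each polygon, the edges (by vertex number in listed order) whose endpoints lie on opposite sides of northing = 2601459, where each meets that height, and whether that is right or left of the point:
Slate: no edge straddles that height → 0 crossings.
Indigo: 2–3 at easting≈602941.5 (right), 5–6 at easting≈617956.8 (right) → 2 crossings.
Violet: no edge straddles that height → 0 crossings.
Coral: no edge straddles that height → 0 crossings.
All counts are even, so the point lies outside every listed polygon.

none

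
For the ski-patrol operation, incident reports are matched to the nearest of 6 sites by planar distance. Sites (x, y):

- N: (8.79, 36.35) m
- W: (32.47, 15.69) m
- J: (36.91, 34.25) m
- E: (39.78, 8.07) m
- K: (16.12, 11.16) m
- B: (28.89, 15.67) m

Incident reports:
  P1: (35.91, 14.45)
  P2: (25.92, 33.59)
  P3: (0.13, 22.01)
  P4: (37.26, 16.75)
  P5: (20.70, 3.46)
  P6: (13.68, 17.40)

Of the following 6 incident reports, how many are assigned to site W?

P1 → W
P2 → J
P3 → N
P4 → W
P5 → K
P6 → K
2 of the 6 go to W.

2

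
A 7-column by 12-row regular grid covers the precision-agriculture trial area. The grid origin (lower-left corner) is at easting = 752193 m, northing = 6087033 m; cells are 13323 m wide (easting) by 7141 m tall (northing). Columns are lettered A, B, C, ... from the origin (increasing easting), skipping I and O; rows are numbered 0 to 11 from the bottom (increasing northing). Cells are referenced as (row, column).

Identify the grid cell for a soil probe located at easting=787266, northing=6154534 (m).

Column index: ⌊(787266 − 752193) / 13323⌋ = ⌊2.633⌋ = 2 → column C
Row offset from origin: ⌊(6154534 − 6087033) / 7141⌋ = ⌊9.453⌋ = 9 → row 9

(9, C)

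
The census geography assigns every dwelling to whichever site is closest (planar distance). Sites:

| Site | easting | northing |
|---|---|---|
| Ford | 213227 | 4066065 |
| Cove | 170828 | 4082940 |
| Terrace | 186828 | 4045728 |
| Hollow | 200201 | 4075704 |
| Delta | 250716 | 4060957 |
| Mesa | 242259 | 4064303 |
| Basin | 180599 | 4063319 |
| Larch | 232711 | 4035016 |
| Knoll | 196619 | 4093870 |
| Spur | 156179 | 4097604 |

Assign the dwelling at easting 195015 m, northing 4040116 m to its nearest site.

Terrace

Squared distances to each site:
Ford: 1005027545.000; Cove: 2418905945.000; Terrace: 98521513.000; Hollow: 1293400340.000; Delta: 3536948682.000; Mesa: 2817006505.000; Basin: 746200265.000; Larch: 1446998416.000; Knoll: 2892065332.000; Spur: 4813105040.000.
Minimum at Terrace.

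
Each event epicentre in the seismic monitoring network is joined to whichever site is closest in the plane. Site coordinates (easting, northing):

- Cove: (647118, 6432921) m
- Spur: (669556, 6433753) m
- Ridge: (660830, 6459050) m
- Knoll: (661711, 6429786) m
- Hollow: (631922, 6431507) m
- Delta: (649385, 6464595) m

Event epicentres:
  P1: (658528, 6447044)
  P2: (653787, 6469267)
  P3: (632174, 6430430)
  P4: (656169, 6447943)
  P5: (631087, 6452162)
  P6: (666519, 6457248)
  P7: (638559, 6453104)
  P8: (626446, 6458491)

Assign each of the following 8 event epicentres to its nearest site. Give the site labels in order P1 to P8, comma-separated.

P1 → Ridge (d²=149443240.00)
P2 → Delta (d²=41205188.00)
P3 → Hollow (d²=1223433.00)
P4 → Ridge (d²=145090370.00)
P5 → Hollow (d²=427326250.00)
P6 → Ridge (d²=35611925.00)
P7 → Delta (d²=249245357.00)
P8 → Delta (d²=563456537.00)

Ridge, Delta, Hollow, Ridge, Hollow, Ridge, Delta, Delta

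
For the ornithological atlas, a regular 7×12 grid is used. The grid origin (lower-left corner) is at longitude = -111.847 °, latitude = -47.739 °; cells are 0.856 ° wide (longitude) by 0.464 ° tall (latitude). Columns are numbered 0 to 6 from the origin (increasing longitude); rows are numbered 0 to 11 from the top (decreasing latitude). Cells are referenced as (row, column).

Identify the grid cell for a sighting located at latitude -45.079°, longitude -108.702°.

Column index: ⌊(-108.702 − -111.847) / 0.856⌋ = ⌊3.674⌋ = 3
Row offset from origin: ⌊(-45.079 − -47.739) / 0.464⌋ = ⌊5.733⌋ = 5 → row 6 (counted from top)

(6, 3)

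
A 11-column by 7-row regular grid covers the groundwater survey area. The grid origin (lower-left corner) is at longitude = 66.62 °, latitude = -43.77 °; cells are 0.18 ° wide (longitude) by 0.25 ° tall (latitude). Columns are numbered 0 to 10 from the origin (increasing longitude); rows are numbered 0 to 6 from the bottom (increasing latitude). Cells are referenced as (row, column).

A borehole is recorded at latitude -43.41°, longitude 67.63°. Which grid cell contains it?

(1, 5)

Column index: ⌊(67.63 − 66.62) / 0.18⌋ = ⌊5.611⌋ = 5
Row offset from origin: ⌊(-43.41 − -43.77) / 0.25⌋ = ⌊1.440⌋ = 1 → row 1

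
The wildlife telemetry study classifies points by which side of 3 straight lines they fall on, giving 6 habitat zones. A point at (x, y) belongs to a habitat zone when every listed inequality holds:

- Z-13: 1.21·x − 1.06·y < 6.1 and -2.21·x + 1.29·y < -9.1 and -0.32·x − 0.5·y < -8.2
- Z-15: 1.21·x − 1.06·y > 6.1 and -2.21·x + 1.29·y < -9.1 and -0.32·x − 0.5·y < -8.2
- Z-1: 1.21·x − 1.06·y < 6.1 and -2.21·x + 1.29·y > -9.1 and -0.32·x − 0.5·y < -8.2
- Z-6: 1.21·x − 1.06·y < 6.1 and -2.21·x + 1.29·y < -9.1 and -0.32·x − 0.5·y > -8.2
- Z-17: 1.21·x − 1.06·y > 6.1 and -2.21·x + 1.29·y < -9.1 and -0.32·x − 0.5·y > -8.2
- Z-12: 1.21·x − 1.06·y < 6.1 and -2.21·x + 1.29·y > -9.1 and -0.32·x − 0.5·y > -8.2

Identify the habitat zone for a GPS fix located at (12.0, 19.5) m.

Z-1

1.21·12.0 − 1.06·19.5 = -6.150, which is < 6.1
-2.21·12.0 + 1.29·19.5 = -1.365, which is > -9.1
-0.32·12.0 − 0.5·19.5 = -13.590, which is < -8.2
This sign pattern matches Z-1.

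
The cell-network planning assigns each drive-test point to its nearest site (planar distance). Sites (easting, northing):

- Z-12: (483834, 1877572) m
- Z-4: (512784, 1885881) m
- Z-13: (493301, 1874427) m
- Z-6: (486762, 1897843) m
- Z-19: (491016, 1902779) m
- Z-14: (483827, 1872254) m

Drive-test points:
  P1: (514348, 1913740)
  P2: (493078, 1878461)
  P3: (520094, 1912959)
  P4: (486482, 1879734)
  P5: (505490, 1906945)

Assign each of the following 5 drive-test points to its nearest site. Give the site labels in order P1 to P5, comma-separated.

P1 → Z-19 (d²=664525745.00)
P2 → Z-13 (d²=16322885.00)
P3 → Z-4 (d²=786654184.00)
P4 → Z-12 (d²=11686148.00)
P5 → Z-19 (d²=226852232.00)

Z-19, Z-13, Z-4, Z-12, Z-19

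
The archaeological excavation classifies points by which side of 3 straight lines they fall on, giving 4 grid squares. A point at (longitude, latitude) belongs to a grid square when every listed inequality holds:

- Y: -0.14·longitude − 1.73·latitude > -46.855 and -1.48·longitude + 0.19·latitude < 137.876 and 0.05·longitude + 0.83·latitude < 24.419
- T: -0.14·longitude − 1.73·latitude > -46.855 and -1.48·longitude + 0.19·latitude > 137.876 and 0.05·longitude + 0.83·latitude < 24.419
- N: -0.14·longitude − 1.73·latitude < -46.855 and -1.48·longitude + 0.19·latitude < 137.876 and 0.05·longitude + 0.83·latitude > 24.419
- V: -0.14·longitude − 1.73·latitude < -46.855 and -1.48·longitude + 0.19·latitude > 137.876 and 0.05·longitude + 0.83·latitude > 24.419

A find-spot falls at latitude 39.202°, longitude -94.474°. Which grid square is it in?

-0.14·-94.474 − 1.73·39.202 = -54.593, which is < -46.855
-1.48·-94.474 + 0.19·39.202 = 147.270, which is > 137.876
0.05·-94.474 + 0.83·39.202 = 27.814, which is > 24.419
This sign pattern matches V.

V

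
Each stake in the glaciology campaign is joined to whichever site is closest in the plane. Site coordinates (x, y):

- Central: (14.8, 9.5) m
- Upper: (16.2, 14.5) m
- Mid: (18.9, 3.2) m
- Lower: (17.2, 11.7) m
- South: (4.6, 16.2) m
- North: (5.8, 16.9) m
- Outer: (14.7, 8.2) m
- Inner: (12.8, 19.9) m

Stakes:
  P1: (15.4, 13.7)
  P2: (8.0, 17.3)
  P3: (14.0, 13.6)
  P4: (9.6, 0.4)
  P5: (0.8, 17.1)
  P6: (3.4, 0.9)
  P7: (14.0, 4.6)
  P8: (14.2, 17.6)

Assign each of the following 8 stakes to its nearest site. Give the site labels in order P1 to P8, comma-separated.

P1 → Upper (d²=1.28)
P2 → North (d²=5.00)
P3 → Upper (d²=5.65)
P4 → Outer (d²=86.85)
P5 → South (d²=15.25)
P6 → Outer (d²=180.98)
P7 → Outer (d²=13.45)
P8 → Inner (d²=7.25)

Upper, North, Upper, Outer, South, Outer, Outer, Inner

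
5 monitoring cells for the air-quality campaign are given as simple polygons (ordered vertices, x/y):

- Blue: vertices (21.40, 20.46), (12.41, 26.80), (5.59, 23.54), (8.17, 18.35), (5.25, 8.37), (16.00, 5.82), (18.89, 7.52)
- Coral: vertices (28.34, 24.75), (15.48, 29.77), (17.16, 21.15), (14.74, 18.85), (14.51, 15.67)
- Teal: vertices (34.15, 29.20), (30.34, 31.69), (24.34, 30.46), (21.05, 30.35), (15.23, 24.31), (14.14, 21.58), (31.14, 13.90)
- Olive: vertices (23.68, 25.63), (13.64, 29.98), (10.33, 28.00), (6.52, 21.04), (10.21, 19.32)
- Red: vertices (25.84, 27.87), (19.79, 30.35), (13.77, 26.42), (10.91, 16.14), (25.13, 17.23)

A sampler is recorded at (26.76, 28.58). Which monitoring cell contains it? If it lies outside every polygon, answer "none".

Cast a ray rightward from (26.76, 28.58). For each polygon, the edges (by vertex number in listed order) whose endpoints lie on opposite sides of y = 28.58, where each meets that height, and whether that is right or left of the point:
Blue: no edge straddles that height → 0 crossings.
Coral: 1–2 at x≈18.528 (left), 2–3 at x≈15.712 (left) → 0 crossings.
Teal: 4–5 at x≈19.344 (left), 7–1 at x≈34.028 (right) → 1 crossing.
Olive: 1–2 at x≈16.871 (left), 2–3 at x≈11.300 (left) → 0 crossings.
Red: 1–2 at x≈24.108 (left), 2–3 at x≈17.079 (left) → 0 crossings.
Only Teal has an odd count, so the point is inside Teal.

Teal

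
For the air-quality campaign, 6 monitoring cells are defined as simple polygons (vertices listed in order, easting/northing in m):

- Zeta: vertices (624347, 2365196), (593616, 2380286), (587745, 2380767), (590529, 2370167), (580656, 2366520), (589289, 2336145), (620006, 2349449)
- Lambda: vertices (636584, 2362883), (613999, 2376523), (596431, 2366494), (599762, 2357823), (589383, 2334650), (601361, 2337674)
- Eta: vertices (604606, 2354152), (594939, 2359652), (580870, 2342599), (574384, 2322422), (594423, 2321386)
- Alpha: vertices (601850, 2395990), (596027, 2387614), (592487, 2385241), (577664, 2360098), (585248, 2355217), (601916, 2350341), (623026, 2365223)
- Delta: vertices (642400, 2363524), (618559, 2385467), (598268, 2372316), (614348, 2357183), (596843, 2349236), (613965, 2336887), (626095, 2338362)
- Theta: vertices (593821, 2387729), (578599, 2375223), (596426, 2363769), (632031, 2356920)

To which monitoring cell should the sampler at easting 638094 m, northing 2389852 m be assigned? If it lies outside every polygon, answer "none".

none

Cast a ray rightward from (638094, 2389852). For each polygon, the edges (by vertex number in listed order) whose endpoints lie on opposite sides of northing = 2389852, where each meets that height, and whether that is right or left of the point:
Zeta: no edge straddles that height → 0 crossings.
Lambda: no edge straddles that height → 0 crossings.
Eta: no edge straddles that height → 0 crossings.
Alpha: 1–2 at easting≈597582.9 (left), 7–1 at easting≈606074.6 (left) → 0 crossings.
Delta: no edge straddles that height → 0 crossings.
Theta: no edge straddles that height → 0 crossings.
All counts are even, so the point lies outside every listed polygon.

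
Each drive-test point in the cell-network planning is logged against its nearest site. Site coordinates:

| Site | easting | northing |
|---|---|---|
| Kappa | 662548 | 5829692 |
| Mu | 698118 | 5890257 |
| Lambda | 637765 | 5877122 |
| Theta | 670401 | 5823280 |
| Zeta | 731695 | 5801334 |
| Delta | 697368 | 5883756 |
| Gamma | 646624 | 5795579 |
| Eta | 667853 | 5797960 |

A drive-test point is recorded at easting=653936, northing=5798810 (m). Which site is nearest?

Squared distances to each site:
Kappa: 1027864468.000; Mu: 10314602933.000; Lambda: 6394270585.000; Theta: 869877125.000; Zeta: 6052832657.000; Delta: 9102161540.000; Gamma: 63904705.000; Eta: 194405389.000.
Minimum at Gamma.

Gamma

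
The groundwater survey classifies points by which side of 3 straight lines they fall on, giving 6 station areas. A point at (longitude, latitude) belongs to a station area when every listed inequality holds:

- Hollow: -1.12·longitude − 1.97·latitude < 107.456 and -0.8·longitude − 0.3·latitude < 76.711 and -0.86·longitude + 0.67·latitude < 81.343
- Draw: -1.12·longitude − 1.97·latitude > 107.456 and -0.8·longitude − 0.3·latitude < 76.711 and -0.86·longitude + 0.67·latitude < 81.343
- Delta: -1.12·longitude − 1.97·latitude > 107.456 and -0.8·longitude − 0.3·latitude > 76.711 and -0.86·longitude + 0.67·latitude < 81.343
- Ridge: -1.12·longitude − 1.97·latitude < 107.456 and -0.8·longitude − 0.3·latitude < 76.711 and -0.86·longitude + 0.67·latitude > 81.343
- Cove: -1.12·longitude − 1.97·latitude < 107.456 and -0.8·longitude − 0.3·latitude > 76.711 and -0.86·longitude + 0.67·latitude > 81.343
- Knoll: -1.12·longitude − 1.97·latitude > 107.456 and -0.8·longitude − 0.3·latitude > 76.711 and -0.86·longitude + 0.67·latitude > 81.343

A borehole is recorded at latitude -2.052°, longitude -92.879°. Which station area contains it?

-1.12·-92.879 − 1.97·-2.052 = 108.067, which is > 107.456
-0.8·-92.879 − 0.3·-2.052 = 74.919, which is < 76.711
-0.86·-92.879 + 0.67·-2.052 = 78.501, which is < 81.343
This sign pattern matches Draw.

Draw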